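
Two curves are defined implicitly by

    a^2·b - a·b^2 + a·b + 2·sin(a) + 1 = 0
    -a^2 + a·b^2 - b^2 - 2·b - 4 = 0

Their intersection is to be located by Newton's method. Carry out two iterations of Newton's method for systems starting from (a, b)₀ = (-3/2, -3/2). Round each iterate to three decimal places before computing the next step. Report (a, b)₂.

At (-3/2, -3/2): F = (1.25501, -8.875).
Jacobian J = [[2·a·b - b^2 + b + 2·cos(a), a^2 - 2·a·b + a], [-2·a + b^2, 2·a·b - 2·b - 2]].
At the point, J = [[0.89147, -3.750], [5.250, 5.500]] (det J = 24.59061).
Solving J·Δ = −F gives Δ = (1.073, 0.590).
Then the next iterate is (a, b)₁ = (-0.427, -0.910).
Round to (-0.427, -0.910) and repeat: F = (0.74797, -3.54403), J = [[0.85946, -1.02181], [1.68210, 0.59714]].
Δ = (1.422, 1.928), so (a, b)₂ = (0.995, 1.018).

(0.995, 1.018)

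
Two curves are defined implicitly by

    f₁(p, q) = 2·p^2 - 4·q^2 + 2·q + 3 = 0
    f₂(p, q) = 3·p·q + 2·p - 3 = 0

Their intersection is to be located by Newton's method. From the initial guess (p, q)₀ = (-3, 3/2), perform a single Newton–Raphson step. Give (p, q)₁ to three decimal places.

(-0.919, 0.503)

At (-3, 3/2): F = (15.000, -22.500).
Jacobian J = [[4·p, -8·q + 2], [3·q + 2, 3·p]].
At the point, J = [[-12.000, -10.000], [6.500, -9.000]] (det J = 173.000).
Solving J·Δ = −F gives Δ = (2.081, -0.997).
Then the next iterate is (p, q)₁ = (-0.919, 0.503).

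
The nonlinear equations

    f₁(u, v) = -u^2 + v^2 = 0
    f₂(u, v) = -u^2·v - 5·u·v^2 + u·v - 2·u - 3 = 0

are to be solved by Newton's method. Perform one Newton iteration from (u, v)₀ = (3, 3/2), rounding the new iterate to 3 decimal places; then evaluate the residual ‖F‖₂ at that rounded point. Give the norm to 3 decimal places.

16.307

At (3, 3/2): F = (-6.750, -51.750).
Jacobian J = [[-2·u, 2·v], [-2·u·v - 5·v^2 + v - 2, -u^2 - 10·u·v + u]].
At the point, J = [[-6.000, 3.000], [-20.750, -51.000]] (det J = 368.250).
Solving J·Δ = −F gives Δ = (-1.356, -0.463).
Then the next iterate is (u, v)₁ = (1.644, 1.037).
Re-evaluating at (1.644, 1.037): F = (-1.62737, -16.22544), so ‖F‖₂ = 16.307.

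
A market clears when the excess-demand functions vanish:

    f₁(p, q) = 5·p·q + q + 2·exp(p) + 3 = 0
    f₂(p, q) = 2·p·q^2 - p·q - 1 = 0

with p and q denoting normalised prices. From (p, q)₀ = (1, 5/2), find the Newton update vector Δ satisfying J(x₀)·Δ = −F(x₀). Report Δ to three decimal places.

(-1.547, 0.719)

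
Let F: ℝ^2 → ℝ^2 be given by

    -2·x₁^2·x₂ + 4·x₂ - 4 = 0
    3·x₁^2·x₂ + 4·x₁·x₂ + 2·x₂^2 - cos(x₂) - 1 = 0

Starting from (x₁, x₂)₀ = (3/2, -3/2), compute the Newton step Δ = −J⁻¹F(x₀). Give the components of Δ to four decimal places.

At (3/2, -3/2): F = (-3.2500, -15.695737).
Jacobian J = [[-4·x₁·x₂, -2·x₁^2 + 4], [6·x₁·x₂ + 4·x₂, 3·x₁^2 + 4·x₁ + 4·x₂ + sin(x₂)]].
At the point, J = [[9.0000, -0.5000], [-19.5000, 5.752505]] (det J = 42.022545).
Solving J·Δ = −F gives Δ = (0.6316, 4.8697).

(0.6316, 4.8697)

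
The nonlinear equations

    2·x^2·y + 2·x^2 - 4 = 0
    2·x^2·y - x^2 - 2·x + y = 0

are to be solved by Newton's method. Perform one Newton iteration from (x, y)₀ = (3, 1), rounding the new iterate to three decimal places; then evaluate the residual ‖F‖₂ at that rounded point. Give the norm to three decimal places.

At (3, 1): F = (32.000, 4.000).
Jacobian J = [[4·x·y + 4·x, 2·x^2], [4·x·y - 2·x - 2, 2·x^2 + 1]].
At the point, J = [[24.000, 18.000], [4.000, 19.000]] (det J = 384.000).
Solving J·Δ = −F gives Δ = (-1.396, 0.083).
Then the next iterate is (x, y)₁ = (1.604, 1.083).
Re-evaluating at (1.604, 1.083): F = (6.71835, 0.87490), so ‖F‖₂ = 6.775.

6.775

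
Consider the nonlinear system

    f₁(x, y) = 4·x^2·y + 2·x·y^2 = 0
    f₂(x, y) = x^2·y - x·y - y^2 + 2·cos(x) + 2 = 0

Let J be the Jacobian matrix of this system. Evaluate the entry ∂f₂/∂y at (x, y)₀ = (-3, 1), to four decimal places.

10.0000

∂f₂/∂y = x^2 - x - 2·y.
At (-3, 1) this is 10.0000.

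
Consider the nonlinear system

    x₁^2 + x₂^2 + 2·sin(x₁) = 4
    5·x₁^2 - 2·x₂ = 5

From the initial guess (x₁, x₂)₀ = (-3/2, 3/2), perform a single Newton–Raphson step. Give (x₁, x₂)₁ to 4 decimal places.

At (-3/2, 3/2): F = (-1.494990, 3.2500).
Jacobian J = [[2·x₁ + 2·cos(x₁), 2·x₂], [10·x₁, -2]].
At the point, J = [[-2.858526, 3.0000], [-15.0000, -2.0000]] (det J = 50.717051).
Solving J·Δ = −F gives Δ = (0.1333, 0.6253).
Then the next iterate is (x₁, x₂)₁ = (-1.3667, 2.1253).

(-1.3667, 2.1253)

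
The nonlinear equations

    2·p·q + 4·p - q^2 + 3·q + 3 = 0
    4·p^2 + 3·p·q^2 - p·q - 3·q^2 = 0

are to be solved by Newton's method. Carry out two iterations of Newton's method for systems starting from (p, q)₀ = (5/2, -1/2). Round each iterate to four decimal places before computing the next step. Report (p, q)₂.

(0.5923, -1.0247)

At (5/2, -1/2): F = (8.7500, 27.3750).
Jacobian J = [[2·q + 4, 2·p - 2·q + 3], [8·p + 3·q^2 - q, 6·p·q - p - 6·q]].
At the point, J = [[3.0000, 9.0000], [21.2500, -7.0000]] (det J = -212.2500).
Solving J·Δ = −F gives Δ = (-1.4494, -0.4891).
Then the next iterate is (p, q)₁ = (1.0506, -0.9891).
Round to (1.0506, -0.9891) and repeat: F = (1.178484, 5.602699), J = [[2.0218, 7.0794], [12.328856, -1.350891]].
Δ = (-0.4583, -0.0356), so (p, q)₂ = (0.5923, -1.0247).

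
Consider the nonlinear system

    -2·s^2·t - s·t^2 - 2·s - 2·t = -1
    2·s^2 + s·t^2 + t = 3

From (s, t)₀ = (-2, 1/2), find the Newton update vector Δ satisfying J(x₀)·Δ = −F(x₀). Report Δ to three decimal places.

At (-2, 1/2): F = (0.500, 5.000).
Jacobian J = [[-4·s·t - t^2 - 2, -2·s^2 - 2·s·t - 2], [4·s + t^2, 2·s·t + 1]].
At the point, J = [[1.750, -8.000], [-7.750, -1.000]] (det J = -63.750).
Solving J·Δ = −F gives Δ = (0.620, 0.198).

(0.620, 0.198)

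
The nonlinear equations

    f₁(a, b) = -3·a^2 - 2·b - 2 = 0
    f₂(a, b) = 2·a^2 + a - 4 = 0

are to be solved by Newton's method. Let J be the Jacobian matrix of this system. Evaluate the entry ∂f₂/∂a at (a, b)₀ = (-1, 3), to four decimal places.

∂f₂/∂a = 4·a + 1.
At (-1, 3) this is -3.0000.

-3.0000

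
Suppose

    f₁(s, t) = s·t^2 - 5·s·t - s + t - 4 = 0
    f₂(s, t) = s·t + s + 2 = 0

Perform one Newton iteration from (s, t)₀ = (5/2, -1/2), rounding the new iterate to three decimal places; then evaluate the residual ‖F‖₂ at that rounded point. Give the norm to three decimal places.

At (5/2, -1/2): F = (-0.125, 3.250).
Jacobian J = [[t^2 - 5·t - 1, 2·s·t - 5·s + 1], [t + 1, s]].
At the point, J = [[1.750, -14.000], [0.500, 2.500]] (det J = 11.375).
Solving J·Δ = −F gives Δ = (-3.973, -0.505).
Then the next iterate is (s, t)₁ = (-1.473, -1.005).
Re-evaluating at (-1.473, -1.005): F = (-12.42159, 2.00737), so ‖F‖₂ = 12.583.

12.583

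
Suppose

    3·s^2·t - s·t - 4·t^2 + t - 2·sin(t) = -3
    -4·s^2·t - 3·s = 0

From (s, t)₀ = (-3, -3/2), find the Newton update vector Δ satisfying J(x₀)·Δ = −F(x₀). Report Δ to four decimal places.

At (-3, -3/2): F = (-50.505010, 63.0000).
Jacobian J = [[6·s·t - t, 3·s^2 - s - 8·t - 2·cos(t) + 1], [-8·s·t - 3, -4·s^2]].
At the point, J = [[28.5000, 42.858526], [-39.0000, -36.0000]] (det J = 645.482498).
Solving J·Δ = −F gives Δ = (1.3663, 0.2699).

(1.3663, 0.2699)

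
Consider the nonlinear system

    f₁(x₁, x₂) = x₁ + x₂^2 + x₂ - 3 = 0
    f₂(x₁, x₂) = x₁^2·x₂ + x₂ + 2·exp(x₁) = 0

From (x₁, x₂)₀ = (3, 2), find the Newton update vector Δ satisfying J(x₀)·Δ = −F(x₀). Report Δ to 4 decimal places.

(-0.9601, -1.0080)

At (3, 2): F = (6.0000, 60.171074).
Jacobian J = [[1, 2·x₂ + 1], [2·x₁·x₂ + 2·exp(x₁), x₁^2 + 1]].
At the point, J = [[1.0000, 5.0000], [52.171074, 10.0000]] (det J = -250.855369).
Solving J·Δ = −F gives Δ = (-0.9601, -1.0080).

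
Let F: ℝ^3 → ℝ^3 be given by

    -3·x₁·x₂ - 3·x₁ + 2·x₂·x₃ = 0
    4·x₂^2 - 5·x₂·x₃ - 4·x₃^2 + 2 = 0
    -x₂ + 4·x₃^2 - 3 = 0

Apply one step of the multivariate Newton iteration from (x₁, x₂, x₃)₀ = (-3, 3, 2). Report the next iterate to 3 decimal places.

At (-3, 3, 2): F = (48.000, -8.000, 10.000).
Jacobian J = [[-3·x₂ - 3, -3·x₁ + 2·x₃, 2·x₂], [0, 8·x₂ - 5·x₃, -5·x₂ - 8·x₃], [0, -1, 8·x₃]].
At the point, J = [[-12.000, 13.000, 6.000], [0.000, 14.000, -31.000], [0.000, -1.000, 16.000]] (det J = -2316.000).
Solving J·Δ = −F gives Δ = (2.636, -0.943, -0.684).
Then the next iterate is (x₁, x₂, x₃)₁ = (-0.364, 2.057, 1.316).

(-0.364, 2.057, 1.316)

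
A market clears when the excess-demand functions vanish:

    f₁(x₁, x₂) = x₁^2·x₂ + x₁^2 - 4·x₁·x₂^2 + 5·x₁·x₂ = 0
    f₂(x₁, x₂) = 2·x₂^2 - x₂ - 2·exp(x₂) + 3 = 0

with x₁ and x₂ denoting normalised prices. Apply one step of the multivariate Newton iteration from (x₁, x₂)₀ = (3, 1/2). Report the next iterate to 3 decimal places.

At (3, 1/2): F = (18.000, -0.29744).
Jacobian J = [[2·x₁·x₂ + 2·x₁ - 4·x₂^2 + 5·x₂, x₁^2 - 8·x₁·x₂ + 5·x₁], [0, 4·x₂ - 2·exp(x₂) - 1]].
At the point, J = [[10.500, 12.000], [0.000, -2.29744]] (det J = -24.12315).
Solving J·Δ = −F gives Δ = (-1.566, -0.129).
Then the next iterate is (x₁, x₂)₁ = (1.434, 0.371).

(1.434, 0.371)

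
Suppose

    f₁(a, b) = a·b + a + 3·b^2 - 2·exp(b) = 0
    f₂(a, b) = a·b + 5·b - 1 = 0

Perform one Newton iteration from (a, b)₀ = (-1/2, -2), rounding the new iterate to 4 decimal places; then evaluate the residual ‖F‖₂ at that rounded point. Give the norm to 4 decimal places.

At (-1/2, -2): F = (12.229329, -10.0000).
Jacobian J = [[b + 1, a + 6·b - 2·exp(b)], [b, a + 5]].
At the point, J = [[-1.0000, -12.770671], [-2.0000, 4.5000]] (det J = -30.041341).
Solving J·Δ = −F gives Δ = (-2.4192, 1.1470).
Then the next iterate is (a, b)₁ = (-2.9192, -0.8530).
Re-evaluating at (-2.9192, -0.8530): F = (0.901435, -2.774922), so ‖F‖₂ = 2.9177.

2.9177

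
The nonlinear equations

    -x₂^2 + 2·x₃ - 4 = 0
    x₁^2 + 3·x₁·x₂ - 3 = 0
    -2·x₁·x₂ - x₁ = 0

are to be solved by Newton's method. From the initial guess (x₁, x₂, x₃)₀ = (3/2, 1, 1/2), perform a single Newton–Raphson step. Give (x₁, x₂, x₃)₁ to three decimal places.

At (3/2, 1, 1/2): F = (-4.000, 3.750, -4.500).
Jacobian J = [[0, -2·x₂, 2], [2·x₁ + 3·x₂, 3·x₁, 0], [-2·x₂ - 1, -2·x₁, 0]].
At the point, J = [[0.000, -2.000, 2.000], [6.000, 4.500, 0.000], [-3.000, -3.000, 0.000]] (det J = -9.000).
Solving J·Δ = −F gives Δ = (2.000, -3.500, -1.500).
Then the next iterate is (x₁, x₂, x₃)₁ = (3.500, -2.500, -1.000).

(3.500, -2.500, -1.000)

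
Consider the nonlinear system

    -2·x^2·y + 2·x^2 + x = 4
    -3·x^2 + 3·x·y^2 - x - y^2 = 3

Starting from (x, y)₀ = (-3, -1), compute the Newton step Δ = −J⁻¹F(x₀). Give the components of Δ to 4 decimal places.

At (-3, -1): F = (29.0000, -37.0000).
Jacobian J = [[-4·x·y + 4·x + 1, -2·x^2], [-6·x + 3·y^2 - 1, 6·x·y - 2·y]].
At the point, J = [[-23.0000, -18.0000], [20.0000, 20.0000]] (det J = -100.0000).
Solving J·Δ = −F gives Δ = (-0.8600, 2.7100).

(-0.8600, 2.7100)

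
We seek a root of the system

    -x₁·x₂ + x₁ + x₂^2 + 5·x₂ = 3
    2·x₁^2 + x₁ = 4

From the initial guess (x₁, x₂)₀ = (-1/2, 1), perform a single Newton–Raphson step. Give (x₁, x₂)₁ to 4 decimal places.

At (-1/2, 1): F = (3.0000, -4.0000).
Jacobian J = [[-x₂ + 1, -x₁ + 2·x₂ + 5], [4·x₁ + 1, 0]].
At the point, J = [[0.0000, 7.5000], [-1.0000, 0.0000]] (det J = 7.5000).
Solving J·Δ = −F gives Δ = (-4.0000, -0.4000).
Then the next iterate is (x₁, x₂)₁ = (-4.5000, 0.6000).

(-4.5000, 0.6000)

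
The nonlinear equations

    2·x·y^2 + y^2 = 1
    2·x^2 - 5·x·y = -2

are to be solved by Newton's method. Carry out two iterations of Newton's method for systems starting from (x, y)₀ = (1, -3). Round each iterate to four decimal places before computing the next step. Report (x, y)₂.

At (1, -3): F = (26.0000, 19.0000).
Jacobian J = [[2·y^2, 4·x·y + 2·y], [4·x - 5·y, -5·x]].
At the point, J = [[18.0000, -18.0000], [19.0000, -5.0000]] (det J = 252.0000).
Solving J·Δ = −F gives Δ = (-0.8413, 0.6032).
Then the next iterate is (x, y)₁ = (0.1587, -2.3968).
Round to (0.1587, -2.3968) and repeat: F = (6.568002, 3.952232), J = [[11.489300, -6.315089], [12.6188, -0.7935]].
Δ = (-0.2798, 0.5310), so (x, y)₂ = (-0.1211, -1.8658).

(-0.1211, -1.8658)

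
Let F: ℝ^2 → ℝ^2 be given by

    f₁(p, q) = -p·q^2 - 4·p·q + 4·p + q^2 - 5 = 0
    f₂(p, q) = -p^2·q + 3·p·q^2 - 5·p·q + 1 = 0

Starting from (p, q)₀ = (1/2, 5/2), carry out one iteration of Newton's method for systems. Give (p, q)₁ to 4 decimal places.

(0.0853, 2.0905)

At (1/2, 5/2): F = (-4.8750, 3.5000).
Jacobian J = [[-q^2 - 4·q + 4, -2·p·q - 4·p + 2·q], [-2·p·q + 3·q^2 - 5·q, -p^2 + 6·p·q - 5·p]].
At the point, J = [[-12.2500, 0.5000], [3.7500, 4.7500]] (det J = -60.0625).
Solving J·Δ = −F gives Δ = (-0.4147, -0.4095).
Then the next iterate is (p, q)₁ = (0.0853, 2.0905).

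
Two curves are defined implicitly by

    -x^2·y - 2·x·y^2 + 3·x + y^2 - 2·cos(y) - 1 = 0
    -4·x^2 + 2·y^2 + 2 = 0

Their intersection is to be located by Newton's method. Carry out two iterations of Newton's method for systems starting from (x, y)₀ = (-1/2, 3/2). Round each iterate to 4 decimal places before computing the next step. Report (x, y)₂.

(-1.2707, 1.4293)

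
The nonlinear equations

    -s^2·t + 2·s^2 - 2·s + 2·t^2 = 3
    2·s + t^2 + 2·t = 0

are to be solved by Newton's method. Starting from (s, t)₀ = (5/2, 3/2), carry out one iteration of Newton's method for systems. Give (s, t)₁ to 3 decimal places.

At (5/2, 3/2): F = (-0.375, 10.250).
Jacobian J = [[-2·s·t + 4·s - 2, -s^2 + 4·t], [2, 2·t + 2]].
At the point, J = [[0.500, -0.250], [2.000, 5.000]] (det J = 3.000).
Solving J·Δ = −F gives Δ = (-0.229, -1.958).
Then the next iterate is (s, t)₁ = (2.271, -0.458).

(2.271, -0.458)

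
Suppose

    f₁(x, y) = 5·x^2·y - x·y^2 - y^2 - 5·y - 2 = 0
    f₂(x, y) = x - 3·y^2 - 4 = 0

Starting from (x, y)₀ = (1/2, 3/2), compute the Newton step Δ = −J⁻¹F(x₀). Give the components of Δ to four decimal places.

At (1/2, 3/2): F = (-11.0000, -10.2500).
Jacobian J = [[10·x·y - y^2, 5·x^2 - 2·x·y - 2·y - 5], [1, -6·y]].
At the point, J = [[5.2500, -8.2500], [1.0000, -9.0000]] (det J = -39.0000).
Solving J·Δ = −F gives Δ = (0.3702, -1.0978).

(0.3702, -1.0978)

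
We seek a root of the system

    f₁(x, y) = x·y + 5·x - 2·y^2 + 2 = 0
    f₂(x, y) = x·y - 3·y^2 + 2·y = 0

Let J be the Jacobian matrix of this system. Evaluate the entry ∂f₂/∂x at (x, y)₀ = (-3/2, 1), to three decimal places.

1.000

∂f₂/∂x = y.
At (-3/2, 1) this is 1.000.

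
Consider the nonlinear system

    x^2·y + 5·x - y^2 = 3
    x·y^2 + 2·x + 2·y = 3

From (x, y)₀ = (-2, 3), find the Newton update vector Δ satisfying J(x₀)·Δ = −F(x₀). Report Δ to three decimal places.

At (-2, 3): F = (-10.000, -19.000).
Jacobian J = [[2·x·y + 5, x^2 - 2·y], [y^2 + 2, 2·x·y + 2]].
At the point, J = [[-7.000, -2.000], [11.000, -10.000]] (det J = 92.000).
Solving J·Δ = −F gives Δ = (-0.674, -2.641).

(-0.674, -2.641)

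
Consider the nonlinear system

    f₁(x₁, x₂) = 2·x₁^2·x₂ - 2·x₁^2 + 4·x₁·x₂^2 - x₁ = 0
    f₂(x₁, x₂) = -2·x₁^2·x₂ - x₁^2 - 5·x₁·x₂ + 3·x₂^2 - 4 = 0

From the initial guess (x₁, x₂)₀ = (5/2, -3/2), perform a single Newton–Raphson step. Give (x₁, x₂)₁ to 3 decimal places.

(1.395, -1.069)

At (5/2, -3/2): F = (-11.250, 34.000).
Jacobian J = [[4·x₁·x₂ - 4·x₁ + 4·x₂^2 - 1, 2·x₁^2 + 8·x₁·x₂], [-4·x₁·x₂ - 2·x₁ - 5·x₂, -2·x₁^2 - 5·x₁ + 6·x₂]].
At the point, J = [[-17.000, -17.500], [17.500, -34.000]] (det J = 884.250).
Solving J·Δ = −F gives Δ = (-1.105, 0.431).
Then the next iterate is (x₁, x₂)₁ = (1.395, -1.069).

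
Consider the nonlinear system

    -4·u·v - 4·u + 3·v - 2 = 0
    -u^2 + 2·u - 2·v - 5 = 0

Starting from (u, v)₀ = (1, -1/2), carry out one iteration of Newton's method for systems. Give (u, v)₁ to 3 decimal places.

(-1.000, -2.000)

At (1, -1/2): F = (-5.500, -3.000).
Jacobian J = [[-4·v - 4, -4·u + 3], [-2·u + 2, -2]].
At the point, J = [[-2.000, -1.000], [0.000, -2.000]] (det J = 4.000).
Solving J·Δ = −F gives Δ = (-2.000, -1.500).
Then the next iterate is (u, v)₁ = (-1.000, -2.000).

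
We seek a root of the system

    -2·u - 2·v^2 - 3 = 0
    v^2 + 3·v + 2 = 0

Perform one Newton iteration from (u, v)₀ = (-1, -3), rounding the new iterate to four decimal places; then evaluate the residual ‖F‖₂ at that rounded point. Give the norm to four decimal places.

At (-1, -3): F = (-19.0000, 2.0000).
Jacobian J = [[-2, -4·v], [0, 2·v + 3]].
At the point, J = [[-2.0000, 12.0000], [0.0000, -3.0000]] (det J = 6.0000).
Solving J·Δ = −F gives Δ = (-5.5000, 0.6667).
Then the next iterate is (u, v)₁ = (-6.5000, -2.3333).
Re-evaluating at (-6.5000, -2.3333): F = (-0.888578, 0.444389), so ‖F‖₂ = 0.9935.

0.9935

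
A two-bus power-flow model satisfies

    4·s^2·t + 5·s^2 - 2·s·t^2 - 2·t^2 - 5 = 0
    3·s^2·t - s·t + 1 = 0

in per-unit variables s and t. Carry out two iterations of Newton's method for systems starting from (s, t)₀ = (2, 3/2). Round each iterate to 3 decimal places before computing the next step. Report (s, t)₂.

(0.979, 0.368)

At (2, 3/2): F = (25.500, 16.000).
Jacobian J = [[8·s·t + 10·s - 2·t^2, 4·s^2 - 4·s·t - 4·t], [6·s·t - t, 3·s^2 - s]].
At the point, J = [[39.500, -2.000], [16.500, 10.000]] (det J = 428.000).
Solving J·Δ = −F gives Δ = (-0.671, -0.494).
Then the next iterate is (s, t)₁ = (1.329, 1.006).
Round to (1.329, 1.006) and repeat: F = (6.22450, 4.99354), J = [[21.96172, -2.30693], [7.01584, 3.96972]].
Δ = (-0.350, -0.638), so (s, t)₂ = (0.979, 0.368).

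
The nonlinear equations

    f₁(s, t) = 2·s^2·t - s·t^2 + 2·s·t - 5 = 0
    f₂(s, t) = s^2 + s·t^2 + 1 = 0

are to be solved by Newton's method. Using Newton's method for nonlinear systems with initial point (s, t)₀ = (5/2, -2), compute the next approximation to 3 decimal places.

At (5/2, -2): F = (-50.000, 17.250).
Jacobian J = [[4·s·t - t^2 + 2·t, 2·s^2 - 2·s·t + 2·s], [2·s + t^2, 2·s·t]].
At the point, J = [[-28.000, 27.500], [9.000, -10.000]] (det J = 32.500).
Solving J·Δ = −F gives Δ = (-0.788, 1.015).
Then the next iterate is (s, t)₁ = (1.712, -0.985).

(1.712, -0.985)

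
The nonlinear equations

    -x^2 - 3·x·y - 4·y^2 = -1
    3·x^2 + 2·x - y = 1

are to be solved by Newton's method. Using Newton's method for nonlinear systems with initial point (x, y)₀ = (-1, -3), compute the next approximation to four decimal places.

(-0.6289, -1.4845)

At (-1, -3): F = (-45.0000, 3.0000).
Jacobian J = [[-2·x - 3·y, -3·x - 8·y], [6·x + 2, -1]].
At the point, J = [[11.0000, 27.0000], [-4.0000, -1.0000]] (det J = 97.0000).
Solving J·Δ = −F gives Δ = (0.3711, 1.5155).
Then the next iterate is (x, y)₁ = (-0.6289, -1.4845).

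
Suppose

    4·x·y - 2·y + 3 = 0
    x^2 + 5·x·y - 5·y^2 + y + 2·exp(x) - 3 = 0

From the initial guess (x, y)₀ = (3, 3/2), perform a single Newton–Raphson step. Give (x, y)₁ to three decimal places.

At (3, 3/2): F = (18.000, 58.92107).
Jacobian J = [[4·y, 4·x - 2], [2·x + 5·y + 2·exp(x), 5·x - 10·y + 1]].
At the point, J = [[6.000, 10.000], [53.67107, 1.000]] (det J = -530.71074).
Solving J·Δ = −F gives Δ = (-1.076, -1.154).
Then the next iterate is (x, y)₁ = (1.924, 0.346).

(1.924, 0.346)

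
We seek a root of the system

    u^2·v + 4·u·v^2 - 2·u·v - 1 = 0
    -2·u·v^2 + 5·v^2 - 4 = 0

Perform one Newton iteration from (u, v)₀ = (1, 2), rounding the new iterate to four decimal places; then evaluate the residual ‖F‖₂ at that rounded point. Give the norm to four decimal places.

3.5220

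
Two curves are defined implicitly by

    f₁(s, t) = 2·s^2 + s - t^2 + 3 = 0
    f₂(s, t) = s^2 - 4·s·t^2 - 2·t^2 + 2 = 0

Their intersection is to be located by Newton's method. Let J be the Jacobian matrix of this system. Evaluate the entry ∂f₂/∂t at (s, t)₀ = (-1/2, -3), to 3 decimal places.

∂f₂/∂t = -8·s·t - 4·t.
At (-1/2, -3) this is 0.000.

0.000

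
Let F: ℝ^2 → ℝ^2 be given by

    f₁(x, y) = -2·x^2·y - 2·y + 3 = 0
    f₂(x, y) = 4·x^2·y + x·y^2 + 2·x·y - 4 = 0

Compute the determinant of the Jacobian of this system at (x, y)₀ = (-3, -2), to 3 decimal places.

-48.000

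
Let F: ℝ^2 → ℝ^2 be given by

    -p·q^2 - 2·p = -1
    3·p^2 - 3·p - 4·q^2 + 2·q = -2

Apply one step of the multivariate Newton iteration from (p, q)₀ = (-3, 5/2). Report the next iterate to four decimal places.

(-1.4175, 1.6537)

At (-3, 5/2): F = (25.7500, 18.0000).
Jacobian J = [[-q^2 - 2, -2·p·q], [6·p - 3, -8·q + 2]].
At the point, J = [[-8.2500, 15.0000], [-21.0000, -18.0000]] (det J = 463.5000).
Solving J·Δ = −F gives Δ = (1.5825, -0.8463).
Then the next iterate is (p, q)₁ = (-1.4175, 1.6537).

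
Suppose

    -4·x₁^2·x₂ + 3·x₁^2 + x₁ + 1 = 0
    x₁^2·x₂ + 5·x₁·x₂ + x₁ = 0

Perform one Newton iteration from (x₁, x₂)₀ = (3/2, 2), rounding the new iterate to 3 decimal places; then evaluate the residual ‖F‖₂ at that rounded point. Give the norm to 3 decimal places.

924.240

At (3/2, 2): F = (-8.750, 21.000).
Jacobian J = [[-8·x₁·x₂ + 6·x₁ + 1, -4·x₁^2], [2·x₁·x₂ + 5·x₂ + 1, x₁^2 + 5·x₁]].
At the point, J = [[-14.000, -9.000], [17.000, 9.750]] (det J = 16.500).
Solving J·Δ = −F gives Δ = (-6.284, 8.803).
Then the next iterate is (x₁, x₂)₁ = (-4.784, 10.803).
Re-evaluating at (-4.784, 10.803): F = (-924.10221, -15.94722), so ‖F‖₂ = 924.240.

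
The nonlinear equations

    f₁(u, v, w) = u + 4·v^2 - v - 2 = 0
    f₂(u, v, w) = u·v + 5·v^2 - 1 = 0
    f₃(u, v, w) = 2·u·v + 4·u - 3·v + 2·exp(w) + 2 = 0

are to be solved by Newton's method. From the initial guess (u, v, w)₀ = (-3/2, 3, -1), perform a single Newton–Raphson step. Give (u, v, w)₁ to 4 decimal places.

At (-3/2, 3, -1): F = (29.5000, 39.5000, -21.264241).
Jacobian J = [[1, 8·v - 1, 0], [v, u + 10·v, 0], [2·v + 4, 2·u - 3, 2·exp(w)]].
At the point, J = [[1.0000, 23.0000, 0.0000], [3.0000, 28.5000, 0.0000], [10.0000, -6.0000, 0.735759]] (det J = -29.798235).
Solving J·Δ = −F gives Δ = (-1.6728, -1.2099, 41.7710).
Then the next iterate is (u, v, w)₁ = (-3.1728, 1.7901, 40.7710).

(-3.1728, 1.7901, 40.7710)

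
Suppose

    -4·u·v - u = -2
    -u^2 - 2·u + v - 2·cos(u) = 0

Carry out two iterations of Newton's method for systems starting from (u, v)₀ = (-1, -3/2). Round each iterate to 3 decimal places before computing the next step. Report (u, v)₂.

At (-1, -3/2): F = (-3.000, -1.58060).
Jacobian J = [[-4·v - 1, -4·u], [-2·u + 2·sin(u) - 2, 1]].
At the point, J = [[5.000, 4.000], [-1.68294, 1.000]] (det J = 11.73177).
Solving J·Δ = −F gives Δ = (-0.283, 1.104).
Then the next iterate is (u, v)₁ = (-1.283, -0.396).
Round to (-1.283, -0.396) and repeat: F = (1.25073, -0.04377), J = [[0.584, 5.132], [-1.35174, 1.000]].
Δ = (-0.196, -0.221), so (u, v)₂ = (-1.479, -0.617).

(-1.479, -0.617)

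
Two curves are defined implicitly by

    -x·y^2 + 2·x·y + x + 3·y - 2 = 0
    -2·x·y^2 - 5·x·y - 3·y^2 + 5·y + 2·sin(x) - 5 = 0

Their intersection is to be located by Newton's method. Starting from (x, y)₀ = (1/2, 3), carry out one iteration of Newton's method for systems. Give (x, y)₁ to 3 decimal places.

At (1/2, 3): F = (6.000, -32.54115).
Jacobian J = [[-y^2 + 2·y + 1, -2·x·y + 2·x + 3], [-2·y^2 - 5·y + 2·cos(x), -4·x·y - 5·x - 6·y + 5]].
At the point, J = [[-2.000, 1.000], [-31.24483, -21.500]] (det J = 74.24483).
Solving J·Δ = −F gives Δ = (1.299, -3.402).
Then the next iterate is (x, y)₁ = (1.799, -0.402).

(1.799, -0.402)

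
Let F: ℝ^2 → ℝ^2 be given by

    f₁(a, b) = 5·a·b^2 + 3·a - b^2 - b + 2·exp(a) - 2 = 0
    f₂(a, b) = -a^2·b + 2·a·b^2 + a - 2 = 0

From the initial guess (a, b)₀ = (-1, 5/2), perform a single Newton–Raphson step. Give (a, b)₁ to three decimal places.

At (-1, 5/2): F = (-44.26424, -18.000).
Jacobian J = [[5·b^2 + 2·exp(a) + 3, 10·a·b - 2·b - 1], [-2·a·b + 2·b^2 + 1, -a^2 + 4·a·b]].
At the point, J = [[34.98576, -31.000], [18.500, -11.000]] (det J = 188.65665).
Solving J·Δ = −F gives Δ = (0.377, -1.003).
Then the next iterate is (a, b)₁ = (-0.623, 1.497).

(-0.623, 1.497)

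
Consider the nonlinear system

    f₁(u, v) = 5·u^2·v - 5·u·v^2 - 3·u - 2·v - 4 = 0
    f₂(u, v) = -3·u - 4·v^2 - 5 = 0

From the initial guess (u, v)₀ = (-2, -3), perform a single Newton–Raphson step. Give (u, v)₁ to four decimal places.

(1.4444, -1.1111)

At (-2, -3): F = (38.0000, -35.0000).
Jacobian J = [[10·u·v - 5·v^2 - 3, 5·u^2 - 10·u·v - 2], [-3, -8·v]].
At the point, J = [[12.0000, -42.0000], [-3.0000, 24.0000]] (det J = 162.0000).
Solving J·Δ = −F gives Δ = (3.4444, 1.8889).
Then the next iterate is (u, v)₁ = (1.4444, -1.1111).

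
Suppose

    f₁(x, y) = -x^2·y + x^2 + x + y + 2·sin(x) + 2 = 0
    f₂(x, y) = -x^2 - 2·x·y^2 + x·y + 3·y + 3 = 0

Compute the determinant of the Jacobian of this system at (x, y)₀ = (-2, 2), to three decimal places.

J = [[-2·x·y + 2·x + 2·cos(x) + 1, -x^2 + 1], [-2·x - 2·y^2 + y, -4·x·y + x + 3]].
At the point, J = [[4.16771, -3.000], [-2.000, 17.000]].
det J = 64.851.

64.851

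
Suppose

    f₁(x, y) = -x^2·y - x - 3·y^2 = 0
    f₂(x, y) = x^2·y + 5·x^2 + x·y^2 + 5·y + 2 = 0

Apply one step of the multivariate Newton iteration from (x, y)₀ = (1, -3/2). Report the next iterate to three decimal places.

At (1, -3/2): F = (-6.250, 0.250).
Jacobian J = [[-2·x·y - 1, -x^2 - 6·y], [2·x·y + 10·x + y^2, x^2 + 2·x·y + 5]].
At the point, J = [[2.000, 8.000], [9.250, 3.000]] (det J = -68.000).
Solving J·Δ = −F gives Δ = (-0.305, 0.858).
Then the next iterate is (x, y)₁ = (0.695, -0.642).

(0.695, -0.642)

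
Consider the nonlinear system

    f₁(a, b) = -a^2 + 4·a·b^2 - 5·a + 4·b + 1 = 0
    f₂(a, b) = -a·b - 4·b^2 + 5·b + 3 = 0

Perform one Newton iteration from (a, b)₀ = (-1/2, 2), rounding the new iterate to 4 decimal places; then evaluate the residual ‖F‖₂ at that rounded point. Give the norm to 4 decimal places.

At (-1/2, 2): F = (3.2500, -2.0000).
Jacobian J = [[-2·a + 4·b^2 - 5, 8·a·b + 4], [-b, -a - 8·b + 5]].
At the point, J = [[12.0000, -4.0000], [-2.0000, -10.5000]] (det J = -134.0000).
Solving J·Δ = −F gives Δ = (-0.3144, -0.1306).
Then the next iterate is (a, b)₁ = (-0.8144, 1.8694).
Re-evaluating at (-0.8144, 1.8694): F = (0.502160, -0.109186), so ‖F‖₂ = 0.5139.

0.5139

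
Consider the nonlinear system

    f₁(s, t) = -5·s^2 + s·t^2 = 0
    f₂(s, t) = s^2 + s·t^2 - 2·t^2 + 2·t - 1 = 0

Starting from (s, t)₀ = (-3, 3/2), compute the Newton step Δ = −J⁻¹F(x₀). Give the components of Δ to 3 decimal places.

At (-3, 3/2): F = (-51.750, -0.250).
Jacobian J = [[-10·s + t^2, 2·s·t], [2·s + t^2, 2·s·t - 4·t + 2]].
At the point, J = [[32.250, -9.000], [-3.750, -13.000]] (det J = -453.000).
Solving J·Δ = −F gives Δ = (1.480, -0.446).

(1.480, -0.446)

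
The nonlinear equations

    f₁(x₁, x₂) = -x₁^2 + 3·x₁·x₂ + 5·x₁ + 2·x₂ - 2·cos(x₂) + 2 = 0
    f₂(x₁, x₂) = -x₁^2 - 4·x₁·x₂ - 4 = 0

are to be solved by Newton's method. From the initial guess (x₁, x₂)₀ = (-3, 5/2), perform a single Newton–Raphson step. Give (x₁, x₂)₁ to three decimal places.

(-1.209, 1.680)

At (-3, 5/2): F = (-37.89771, 17.000).
Jacobian J = [[-2·x₁ + 3·x₂ + 5, 3·x₁ + 2·sin(x₂) + 2], [-2·x₁ - 4·x₂, -4·x₁]].
At the point, J = [[18.500, -5.80306], [-4.000, 12.000]] (det J = 198.78778).
Solving J·Δ = −F gives Δ = (1.791, -0.820).
Then the next iterate is (x₁, x₂)₁ = (-1.209, 1.680).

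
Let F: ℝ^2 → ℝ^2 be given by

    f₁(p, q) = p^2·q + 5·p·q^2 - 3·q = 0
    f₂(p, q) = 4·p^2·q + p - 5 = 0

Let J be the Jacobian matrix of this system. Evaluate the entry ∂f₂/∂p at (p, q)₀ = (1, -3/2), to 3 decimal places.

-11.000

∂f₂/∂p = 8·p·q + 1.
At (1, -3/2) this is -11.000.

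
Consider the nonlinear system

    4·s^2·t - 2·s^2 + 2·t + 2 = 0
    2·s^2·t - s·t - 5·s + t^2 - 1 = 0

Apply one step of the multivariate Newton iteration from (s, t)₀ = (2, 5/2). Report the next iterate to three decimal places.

At (2, 5/2): F = (39.000, 10.250).
Jacobian J = [[8·s·t - 4·s, 4·s^2 + 2], [4·s·t - t - 5, 2·s^2 - s + 2·t]].
At the point, J = [[32.000, 18.000], [12.500, 11.000]] (det J = 127.000).
Solving J·Δ = −F gives Δ = (-1.925, 1.256).
Then the next iterate is (s, t)₁ = (0.075, 3.756).

(0.075, 3.756)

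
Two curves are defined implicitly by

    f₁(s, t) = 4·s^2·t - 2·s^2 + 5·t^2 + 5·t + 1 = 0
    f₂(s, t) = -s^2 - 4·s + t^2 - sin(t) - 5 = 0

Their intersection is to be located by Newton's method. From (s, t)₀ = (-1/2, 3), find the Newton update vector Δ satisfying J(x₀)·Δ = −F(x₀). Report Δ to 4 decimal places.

(-6.3502, -3.5278)

At (-1/2, 3): F = (63.5000, 5.608880).
Jacobian J = [[8·s·t - 4·s, 4·s^2 + 10·t + 5], [-2·s - 4, 2·t - cos(t)]].
At the point, J = [[-10.0000, 36.0000], [-3.0000, 6.989992]] (det J = 38.100075).
Solving J·Δ = −F gives Δ = (-6.3502, -3.5278).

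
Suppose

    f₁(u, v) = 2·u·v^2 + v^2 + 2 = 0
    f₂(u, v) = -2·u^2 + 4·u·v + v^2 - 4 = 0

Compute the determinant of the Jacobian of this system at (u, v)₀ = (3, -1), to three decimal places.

-204.000

J = [[2·v^2, 4·u·v + 2·v], [-4·u + 4·v, 4·u + 2·v]].
At the point, J = [[2.000, -14.000], [-16.000, 10.000]].
det J = -204.000.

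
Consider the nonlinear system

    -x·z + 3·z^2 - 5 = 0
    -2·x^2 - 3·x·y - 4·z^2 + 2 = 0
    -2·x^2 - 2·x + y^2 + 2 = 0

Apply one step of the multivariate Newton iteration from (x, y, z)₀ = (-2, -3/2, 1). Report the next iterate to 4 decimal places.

(-1.2128, 0.1578, 1.0984)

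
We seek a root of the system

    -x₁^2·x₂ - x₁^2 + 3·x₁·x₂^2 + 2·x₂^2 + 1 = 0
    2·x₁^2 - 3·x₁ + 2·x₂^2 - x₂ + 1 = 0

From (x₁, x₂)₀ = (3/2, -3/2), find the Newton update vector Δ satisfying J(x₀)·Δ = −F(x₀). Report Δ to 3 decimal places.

At (3/2, -3/2): F = (16.750, 7.000).
Jacobian J = [[-2·x₁·x₂ - 2·x₁ + 3·x₂^2, -x₁^2 + 6·x₁·x₂ + 4·x₂], [4·x₁ - 3, 4·x₂ - 1]].
At the point, J = [[8.250, -21.750], [3.000, -7.000]] (det J = 7.500).
Solving J·Δ = −F gives Δ = (-4.667, -1.000).

(-4.667, -1.000)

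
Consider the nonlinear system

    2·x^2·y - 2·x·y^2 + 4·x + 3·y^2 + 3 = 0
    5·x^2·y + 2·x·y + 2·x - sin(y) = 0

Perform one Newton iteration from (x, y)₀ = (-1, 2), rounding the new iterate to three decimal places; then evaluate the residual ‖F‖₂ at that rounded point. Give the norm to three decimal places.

5.285

At (-1, 2): F = (23.000, 3.09070).
Jacobian J = [[4·x·y - 2·y^2 + 4, 2·x^2 - 4·x·y + 6·y], [10·x·y + 2·y + 2, 5·x^2 + 2·x - cos(y)]].
At the point, J = [[-12.000, 22.000], [-14.000, 3.41615]] (det J = 267.00624).
Solving J·Δ = −F gives Δ = (-0.040, -1.067).
Then the next iterate is (x, y)₁ = (-1.040, 0.933).
Re-evaluating at (-1.040, 0.933): F = (5.28035, 0.22161), so ‖F‖₂ = 5.285.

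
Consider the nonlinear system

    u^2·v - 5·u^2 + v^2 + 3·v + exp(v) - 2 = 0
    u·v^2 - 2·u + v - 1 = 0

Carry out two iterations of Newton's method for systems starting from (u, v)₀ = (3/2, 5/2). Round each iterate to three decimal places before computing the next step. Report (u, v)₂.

(1.427, 1.344)

At (3/2, 5/2): F = (18.30749, 7.875).
Jacobian J = [[2·u·v - 10·u, u^2 + 2·v + exp(v) + 3], [v^2 - 2, 2·u·v + 1]].
At the point, J = [[-7.500, 22.43249], [4.250, 8.500]] (det J = -159.08810).
Solving J·Δ = −F gives Δ = (-0.132, -0.860).
Then the next iterate is (u, v)₁ = (1.368, 1.640).
Round to (1.368, 1.640) and repeat: F = (4.47678, 1.58337), J = [[-9.19296, 13.30659], [0.68960, 5.48704]].
Δ = (0.059, -0.296), so (u, v)₂ = (1.427, 1.344).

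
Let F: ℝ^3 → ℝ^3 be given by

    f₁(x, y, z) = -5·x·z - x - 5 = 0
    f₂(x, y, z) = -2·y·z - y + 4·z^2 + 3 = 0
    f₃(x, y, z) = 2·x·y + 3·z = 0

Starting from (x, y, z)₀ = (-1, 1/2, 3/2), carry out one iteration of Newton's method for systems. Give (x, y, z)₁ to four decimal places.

(-0.9231, 1.4346, 0.9308)

At (-1, 1/2, 3/2): F = (3.5000, 10.0000, 3.5000).
Jacobian J = [[-5·z - 1, 0, -5·x], [0, -2·z - 1, -2·y + 8·z], [2·y, 2·x, 3]].
At the point, J = [[-8.5000, 0.0000, 5.0000], [0.0000, -4.0000, 11.0000], [1.0000, -2.0000, 3.0000]] (det J = -65.0000).
Solving J·Δ = −F gives Δ = (0.0769, 0.9346, -0.5692).
Then the next iterate is (x, y, z)₁ = (-0.9231, 1.4346, 0.9308).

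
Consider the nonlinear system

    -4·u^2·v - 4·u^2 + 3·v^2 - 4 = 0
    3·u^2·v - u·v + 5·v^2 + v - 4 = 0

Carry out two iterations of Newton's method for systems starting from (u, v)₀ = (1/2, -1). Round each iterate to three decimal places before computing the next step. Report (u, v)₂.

At (1/2, -1): F = (-1.000, -0.250).
Jacobian J = [[-8·u·v - 8·u, -4·u^2 + 6·v], [6·u·v - v, 3·u^2 - u + 10·v + 1]].
At the point, J = [[0.000, -7.000], [-2.000, -8.750]] (det J = -14.000).
Solving J·Δ = −F gives Δ = (0.500, -0.143).
Then the next iterate is (u, v)₁ = (1.000, -1.143).
Round to (1.000, -1.143) and repeat: F = (0.49135, -0.89676), J = [[1.144, -10.858], [-5.715, -8.430]].
Δ = (-0.194, 0.025), so (u, v)₂ = (0.806, -1.118).

(0.806, -1.118)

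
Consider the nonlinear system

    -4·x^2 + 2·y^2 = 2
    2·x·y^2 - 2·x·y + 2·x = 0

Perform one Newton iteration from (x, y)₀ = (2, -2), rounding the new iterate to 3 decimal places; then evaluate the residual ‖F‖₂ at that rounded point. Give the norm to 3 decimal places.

8.524

At (2, -2): F = (-10.000, 28.000).
Jacobian J = [[-8·x, 4·y], [2·y^2 - 2·y + 2, 4·x·y - 2·x]].
At the point, J = [[-16.000, -8.000], [14.000, -20.000]] (det J = 432.000).
Solving J·Δ = −F gives Δ = (-0.981, 0.713).
Then the next iterate is (x, y)₁ = (1.019, -1.287).
Re-evaluating at (1.019, -1.287): F = (-2.84071, 8.03659), so ‖F‖₂ = 8.524.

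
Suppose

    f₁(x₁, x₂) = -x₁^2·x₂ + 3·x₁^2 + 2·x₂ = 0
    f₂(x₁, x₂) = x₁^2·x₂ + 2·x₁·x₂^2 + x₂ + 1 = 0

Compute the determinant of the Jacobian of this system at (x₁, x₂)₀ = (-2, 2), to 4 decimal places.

44.0000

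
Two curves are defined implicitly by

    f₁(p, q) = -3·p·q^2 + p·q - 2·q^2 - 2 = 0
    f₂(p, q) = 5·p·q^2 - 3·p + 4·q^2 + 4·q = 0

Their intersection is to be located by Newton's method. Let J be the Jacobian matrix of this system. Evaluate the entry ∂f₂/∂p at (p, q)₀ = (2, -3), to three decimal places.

∂f₂/∂p = 5·q^2 - 3.
At (2, -3) this is 42.000.

42.000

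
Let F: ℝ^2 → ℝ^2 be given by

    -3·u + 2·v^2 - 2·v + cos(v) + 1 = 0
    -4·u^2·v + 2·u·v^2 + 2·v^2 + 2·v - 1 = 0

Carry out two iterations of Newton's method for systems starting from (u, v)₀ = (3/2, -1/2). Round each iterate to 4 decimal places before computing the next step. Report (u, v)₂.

(0.9631, -0.3547)

At (3/2, -1/2): F = (-1.122417, 3.7500).
Jacobian J = [[-3, 4·v - sin(v) - 2], [-8·u·v + 2·v^2, -4·u^2 + 4·u·v + 4·v + 2]].
At the point, J = [[-3.0000, -3.520574], [6.5000, -12.0000]] (det J = 58.883734).
Solving J·Δ = −F gives Δ = (-0.4529, 0.0672).
Then the next iterate is (u, v)₁ = (1.0471, -0.4328).
Round to (1.0471, -0.4328) and repeat: F = (0.006727, 0.799428), J = [[-3.0000, -3.311786], [4.000111, -5.929613]].
Δ = (-0.0840, 0.0781), so (u, v)₂ = (0.9631, -0.3547).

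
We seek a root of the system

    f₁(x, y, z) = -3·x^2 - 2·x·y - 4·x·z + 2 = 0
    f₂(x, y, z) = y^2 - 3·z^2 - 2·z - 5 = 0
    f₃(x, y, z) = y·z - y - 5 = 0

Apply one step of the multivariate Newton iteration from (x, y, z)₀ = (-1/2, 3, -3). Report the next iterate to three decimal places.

At (-1/2, 3, -3): F = (-1.750, -17.000, -17.000).
Jacobian J = [[-6·x - 2·y - 4·z, -2·x, -4·x], [0, 2·y, -6·z - 2], [0, z - 1, y]].
At the point, J = [[9.000, 1.000, 2.000], [0.000, 6.000, 16.000], [0.000, -4.000, 3.000]] (det J = 738.000).
Solving J·Δ = −F gives Δ = (0.033, -2.695, 2.073).
Then the next iterate is (x, y, z)₁ = (-0.467, 0.305, -0.927).

(-0.467, 0.305, -0.927)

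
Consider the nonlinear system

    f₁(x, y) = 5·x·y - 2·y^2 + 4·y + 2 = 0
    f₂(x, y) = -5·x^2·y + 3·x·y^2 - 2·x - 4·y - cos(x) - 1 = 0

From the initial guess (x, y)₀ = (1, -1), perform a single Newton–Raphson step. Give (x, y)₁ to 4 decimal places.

(1.3170, -0.1858)

At (1, -1): F = (-9.0000, 8.459698).
Jacobian J = [[5·y, 5·x - 4·y + 4], [-10·x·y + 3·y^2 + sin(x) - 2, -5·x^2 + 6·x·y - 4]].
At the point, J = [[-5.0000, 13.0000], [11.841471, -15.0000]] (det J = -78.939123).
Solving J·Δ = −F gives Δ = (0.3170, 0.8142).
Then the next iterate is (x, y)₁ = (1.3170, -0.1858).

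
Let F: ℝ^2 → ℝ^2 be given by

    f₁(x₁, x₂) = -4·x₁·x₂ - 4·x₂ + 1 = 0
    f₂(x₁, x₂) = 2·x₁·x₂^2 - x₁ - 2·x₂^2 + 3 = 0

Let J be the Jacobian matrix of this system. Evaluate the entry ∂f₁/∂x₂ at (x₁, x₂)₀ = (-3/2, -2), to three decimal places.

∂f₁/∂x₂ = -4·x₁ - 4.
At (-3/2, -2) this is 2.000.

2.000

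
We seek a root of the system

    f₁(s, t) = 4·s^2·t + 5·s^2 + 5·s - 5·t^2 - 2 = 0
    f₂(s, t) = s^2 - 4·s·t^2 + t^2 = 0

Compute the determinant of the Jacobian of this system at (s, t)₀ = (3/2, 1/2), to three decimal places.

J = [[8·s·t + 10·s + 5, 4·s^2 - 10·t], [2·s - 4·t^2, -8·s·t + 2·t]].
At the point, J = [[26.000, 4.000], [2.000, -5.000]].
det J = -138.000.

-138.000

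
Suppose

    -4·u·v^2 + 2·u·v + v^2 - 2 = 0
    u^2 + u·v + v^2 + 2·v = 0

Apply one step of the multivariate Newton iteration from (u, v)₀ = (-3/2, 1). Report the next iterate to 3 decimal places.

At (-3/2, 1): F = (2.000, 3.750).
Jacobian J = [[-4·v^2 + 2·v, -8·u·v + 2·u + 2·v], [2·u + v, u + 2·v + 2]].
At the point, J = [[-2.000, 11.000], [-2.000, 2.500]] (det J = 17.000).
Solving J·Δ = −F gives Δ = (2.132, 0.206).
Then the next iterate is (u, v)₁ = (0.632, 1.206).

(0.632, 1.206)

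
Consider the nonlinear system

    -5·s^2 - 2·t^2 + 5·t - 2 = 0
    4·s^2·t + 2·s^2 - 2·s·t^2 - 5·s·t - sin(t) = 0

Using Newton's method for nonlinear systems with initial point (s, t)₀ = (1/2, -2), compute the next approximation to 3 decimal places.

(2.298, 0.326)

At (1/2, -2): F = (-21.250, 0.40930).
Jacobian J = [[-10·s, -4·t + 5], [8·s·t + 4·s - 2·t^2 - 5·t, 4·s^2 - 4·s·t - 5·s - cos(t)]].
At the point, J = [[-5.000, 13.000], [-4.000, 2.91615]] (det J = 37.41927).
Solving J·Δ = −F gives Δ = (1.798, 2.326).
Then the next iterate is (s, t)₁ = (2.298, 0.326).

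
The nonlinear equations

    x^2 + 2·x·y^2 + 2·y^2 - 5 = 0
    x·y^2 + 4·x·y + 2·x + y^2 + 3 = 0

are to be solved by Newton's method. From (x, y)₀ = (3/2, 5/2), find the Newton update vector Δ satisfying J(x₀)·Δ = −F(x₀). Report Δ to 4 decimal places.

(-2.2913, 0.2806)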